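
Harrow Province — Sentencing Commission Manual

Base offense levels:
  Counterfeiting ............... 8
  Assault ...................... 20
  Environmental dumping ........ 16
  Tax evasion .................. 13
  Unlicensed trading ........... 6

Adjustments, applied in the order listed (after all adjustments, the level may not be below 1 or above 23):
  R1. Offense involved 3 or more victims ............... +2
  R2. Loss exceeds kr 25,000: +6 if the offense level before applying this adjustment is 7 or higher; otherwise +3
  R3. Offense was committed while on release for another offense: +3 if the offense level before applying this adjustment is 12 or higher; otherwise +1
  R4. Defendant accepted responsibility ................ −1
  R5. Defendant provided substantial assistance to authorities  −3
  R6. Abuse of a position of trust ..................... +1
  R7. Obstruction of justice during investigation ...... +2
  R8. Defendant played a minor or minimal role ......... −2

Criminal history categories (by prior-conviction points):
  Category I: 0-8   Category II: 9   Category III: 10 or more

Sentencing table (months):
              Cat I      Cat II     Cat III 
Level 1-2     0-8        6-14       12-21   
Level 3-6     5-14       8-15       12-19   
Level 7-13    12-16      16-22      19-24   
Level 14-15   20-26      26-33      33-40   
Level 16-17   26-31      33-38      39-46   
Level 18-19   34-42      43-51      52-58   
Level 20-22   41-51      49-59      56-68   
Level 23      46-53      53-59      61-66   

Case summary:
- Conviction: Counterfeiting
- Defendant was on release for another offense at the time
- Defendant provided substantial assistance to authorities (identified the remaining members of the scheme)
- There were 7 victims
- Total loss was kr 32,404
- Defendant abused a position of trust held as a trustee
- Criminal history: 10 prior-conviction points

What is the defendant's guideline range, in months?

39-46 months

Base offense level for counterfeiting: 8.
R1 applies: 8 + 2 = 10.
R2 applies (level before this adjustment is 10 ≥ 7, so +6): 10 + 6 = 16.
R3 applies (level before this adjustment is 16 ≥ 12, so +3): 16 + 3 = 19.
R5 applies: 19 − 3 = 16.
R6 applies: 16 + 1 = 17.
R8 does not apply.
Final offense level: 17.
Criminal history: 10 prior points → Category III (10+).
Level 17 falls in the 16-17 band.
Grid: Level 16-17 × Category III = 39-46 months.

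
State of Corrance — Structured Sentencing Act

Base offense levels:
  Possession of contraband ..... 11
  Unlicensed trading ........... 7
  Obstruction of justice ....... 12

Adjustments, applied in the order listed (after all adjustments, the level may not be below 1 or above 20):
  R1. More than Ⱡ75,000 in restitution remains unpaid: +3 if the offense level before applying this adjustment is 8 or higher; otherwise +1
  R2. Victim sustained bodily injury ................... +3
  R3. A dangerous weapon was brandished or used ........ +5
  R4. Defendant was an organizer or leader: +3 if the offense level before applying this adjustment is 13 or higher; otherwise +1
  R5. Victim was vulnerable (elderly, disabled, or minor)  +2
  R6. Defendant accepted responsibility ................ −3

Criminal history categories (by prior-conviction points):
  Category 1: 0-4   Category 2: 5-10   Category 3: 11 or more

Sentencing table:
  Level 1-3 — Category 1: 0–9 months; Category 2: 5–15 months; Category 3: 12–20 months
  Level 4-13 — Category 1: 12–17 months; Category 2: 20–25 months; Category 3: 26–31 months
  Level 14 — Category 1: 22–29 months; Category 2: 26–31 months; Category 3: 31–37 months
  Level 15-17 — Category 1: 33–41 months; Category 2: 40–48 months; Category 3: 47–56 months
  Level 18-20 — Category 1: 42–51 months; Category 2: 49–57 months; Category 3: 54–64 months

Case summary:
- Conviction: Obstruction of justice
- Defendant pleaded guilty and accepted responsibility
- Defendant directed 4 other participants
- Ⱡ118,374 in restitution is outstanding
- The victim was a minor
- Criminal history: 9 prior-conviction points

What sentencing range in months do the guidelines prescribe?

Base offense level for obstruction of justice: 12.
R1 applies (level before this adjustment is 12 ≥ 8, so +3): 12 + 3 = 15.
R2 does not apply.
R3 does not apply.
R4 applies (level before this adjustment is 15 ≥ 13, so +3): 15 + 3 = 18.
R5 applies: 18 + 2 = 20.
R6 applies: 20 − 3 = 17.
Final offense level: 17.
Criminal history: 9 prior points → Category 2 (5-10).
Level 17 falls in the 15-17 band.
Grid: Level 15-17 × Category 2 = 40-48 months.

40-48 months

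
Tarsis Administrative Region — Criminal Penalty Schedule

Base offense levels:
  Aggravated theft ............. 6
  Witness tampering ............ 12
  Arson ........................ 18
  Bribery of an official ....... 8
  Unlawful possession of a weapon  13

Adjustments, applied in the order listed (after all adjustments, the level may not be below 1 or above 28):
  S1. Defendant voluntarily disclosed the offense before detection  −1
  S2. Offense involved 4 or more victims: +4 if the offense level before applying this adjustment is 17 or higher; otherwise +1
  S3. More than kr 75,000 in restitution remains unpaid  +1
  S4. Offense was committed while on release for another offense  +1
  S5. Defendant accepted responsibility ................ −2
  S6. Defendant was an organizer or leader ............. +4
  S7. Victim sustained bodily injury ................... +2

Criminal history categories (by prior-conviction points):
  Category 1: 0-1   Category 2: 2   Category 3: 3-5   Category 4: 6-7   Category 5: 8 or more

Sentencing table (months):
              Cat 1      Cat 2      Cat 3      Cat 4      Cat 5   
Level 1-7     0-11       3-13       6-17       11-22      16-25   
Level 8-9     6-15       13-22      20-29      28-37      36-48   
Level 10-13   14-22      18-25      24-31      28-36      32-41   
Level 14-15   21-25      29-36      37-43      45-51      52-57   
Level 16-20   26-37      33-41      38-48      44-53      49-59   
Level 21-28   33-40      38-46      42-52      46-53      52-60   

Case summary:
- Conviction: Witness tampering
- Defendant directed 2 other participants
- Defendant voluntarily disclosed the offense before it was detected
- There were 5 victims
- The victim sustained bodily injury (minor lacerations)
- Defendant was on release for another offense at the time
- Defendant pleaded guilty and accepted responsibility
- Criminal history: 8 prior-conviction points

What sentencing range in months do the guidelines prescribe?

49-59 months

Base offense level for witness tampering: 12.
S1 applies: 12 − 1 = 11.
S2 applies (level before this adjustment is 11 < 17, so +1): 11 + 1 = 12.
S4 applies: 12 + 1 = 13.
S5 applies: 13 − 2 = 11.
S6 applies: 11 + 4 = 15.
S7 applies: 15 + 2 = 17.
Final offense level: 17.
Criminal history: 8 prior points → Category 5 (8+).
Level 17 falls in the 16-20 band.
Grid: Level 16-20 × Category 5 = 49-59 months.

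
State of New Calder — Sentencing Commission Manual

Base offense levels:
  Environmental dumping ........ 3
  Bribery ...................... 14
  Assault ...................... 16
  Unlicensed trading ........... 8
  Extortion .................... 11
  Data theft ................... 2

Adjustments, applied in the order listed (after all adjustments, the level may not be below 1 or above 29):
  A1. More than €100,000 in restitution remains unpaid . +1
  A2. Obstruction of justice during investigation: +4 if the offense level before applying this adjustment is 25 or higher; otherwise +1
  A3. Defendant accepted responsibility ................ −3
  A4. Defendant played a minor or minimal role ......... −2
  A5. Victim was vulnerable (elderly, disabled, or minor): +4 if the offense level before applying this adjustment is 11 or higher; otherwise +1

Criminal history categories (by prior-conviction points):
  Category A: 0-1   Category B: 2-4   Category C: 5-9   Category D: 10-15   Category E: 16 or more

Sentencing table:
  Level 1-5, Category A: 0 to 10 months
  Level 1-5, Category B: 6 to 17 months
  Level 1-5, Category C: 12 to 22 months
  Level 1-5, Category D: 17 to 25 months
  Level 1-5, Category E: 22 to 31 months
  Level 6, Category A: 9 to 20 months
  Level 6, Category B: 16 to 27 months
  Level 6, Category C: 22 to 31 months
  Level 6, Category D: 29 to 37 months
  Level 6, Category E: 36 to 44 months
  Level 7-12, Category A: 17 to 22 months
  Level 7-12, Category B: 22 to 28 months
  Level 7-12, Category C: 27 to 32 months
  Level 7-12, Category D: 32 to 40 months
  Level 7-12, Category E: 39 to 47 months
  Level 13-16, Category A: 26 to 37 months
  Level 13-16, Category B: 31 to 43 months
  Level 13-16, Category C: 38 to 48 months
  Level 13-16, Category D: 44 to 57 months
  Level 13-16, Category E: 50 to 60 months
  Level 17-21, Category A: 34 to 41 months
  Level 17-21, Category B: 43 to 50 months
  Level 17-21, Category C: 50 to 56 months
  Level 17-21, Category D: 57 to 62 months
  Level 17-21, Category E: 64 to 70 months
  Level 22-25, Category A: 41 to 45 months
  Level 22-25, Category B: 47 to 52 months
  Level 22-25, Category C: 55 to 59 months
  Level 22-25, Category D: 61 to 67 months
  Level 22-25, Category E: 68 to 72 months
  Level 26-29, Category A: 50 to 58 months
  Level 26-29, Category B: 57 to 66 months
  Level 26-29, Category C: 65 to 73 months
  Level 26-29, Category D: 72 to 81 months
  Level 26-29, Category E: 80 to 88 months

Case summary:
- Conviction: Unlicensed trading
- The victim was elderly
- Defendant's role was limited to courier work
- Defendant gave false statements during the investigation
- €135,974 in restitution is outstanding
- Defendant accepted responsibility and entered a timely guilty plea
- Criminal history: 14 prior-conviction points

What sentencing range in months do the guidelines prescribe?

Base offense level for unlicensed trading: 8.
A1 applies: 8 + 1 = 9.
A2 applies (level before this adjustment is 9 < 25, so +1): 9 + 1 = 10.
A3 applies: 10 − 3 = 7.
A4 applies: 7 − 2 = 5.
A5 applies (level before this adjustment is 5 < 11, so +1): 5 + 1 = 6.
Final offense level: 6.
Criminal history: 14 prior points → Category D (10-15).
Level 6 falls in the 6 band.
Grid: Level 6 × Category D = 29-37 months.

29-37 months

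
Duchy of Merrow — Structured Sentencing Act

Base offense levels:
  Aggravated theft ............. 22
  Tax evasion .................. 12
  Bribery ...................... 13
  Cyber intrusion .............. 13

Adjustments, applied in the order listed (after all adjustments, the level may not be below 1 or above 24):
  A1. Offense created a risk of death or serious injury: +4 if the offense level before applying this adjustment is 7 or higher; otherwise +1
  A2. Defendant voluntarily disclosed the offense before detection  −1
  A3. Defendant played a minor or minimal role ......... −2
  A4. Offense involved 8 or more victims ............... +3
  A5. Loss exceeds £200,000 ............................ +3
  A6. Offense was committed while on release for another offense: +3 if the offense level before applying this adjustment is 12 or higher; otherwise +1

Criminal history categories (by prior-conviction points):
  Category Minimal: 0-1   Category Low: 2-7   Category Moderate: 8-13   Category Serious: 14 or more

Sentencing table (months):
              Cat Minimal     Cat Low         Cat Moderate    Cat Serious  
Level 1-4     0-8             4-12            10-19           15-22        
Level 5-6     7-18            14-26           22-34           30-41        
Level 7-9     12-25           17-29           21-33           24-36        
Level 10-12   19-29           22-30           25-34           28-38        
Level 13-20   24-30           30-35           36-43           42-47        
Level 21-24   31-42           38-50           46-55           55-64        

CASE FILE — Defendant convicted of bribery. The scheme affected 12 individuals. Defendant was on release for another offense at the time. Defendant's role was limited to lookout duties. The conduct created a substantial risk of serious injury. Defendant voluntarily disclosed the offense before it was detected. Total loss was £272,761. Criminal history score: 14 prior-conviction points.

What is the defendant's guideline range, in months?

55-64 months

Base offense level for bribery: 13.
A1 applies (level before this adjustment is 13 ≥ 7, so +4): 13 + 4 = 17.
A2 applies: 17 − 1 = 16.
A3 applies: 16 − 2 = 14.
A4 applies: 14 + 3 = 17.
A5 applies: 17 + 3 = 20.
A6 applies (level before this adjustment is 20 ≥ 12, so +3): 20 + 3 = 23.
Final offense level: 23.
Criminal history: 14 prior points → Category Serious (14+).
Level 23 falls in the 21-24 band.
Grid: Level 21-24 × Category Serious = 55-64 months.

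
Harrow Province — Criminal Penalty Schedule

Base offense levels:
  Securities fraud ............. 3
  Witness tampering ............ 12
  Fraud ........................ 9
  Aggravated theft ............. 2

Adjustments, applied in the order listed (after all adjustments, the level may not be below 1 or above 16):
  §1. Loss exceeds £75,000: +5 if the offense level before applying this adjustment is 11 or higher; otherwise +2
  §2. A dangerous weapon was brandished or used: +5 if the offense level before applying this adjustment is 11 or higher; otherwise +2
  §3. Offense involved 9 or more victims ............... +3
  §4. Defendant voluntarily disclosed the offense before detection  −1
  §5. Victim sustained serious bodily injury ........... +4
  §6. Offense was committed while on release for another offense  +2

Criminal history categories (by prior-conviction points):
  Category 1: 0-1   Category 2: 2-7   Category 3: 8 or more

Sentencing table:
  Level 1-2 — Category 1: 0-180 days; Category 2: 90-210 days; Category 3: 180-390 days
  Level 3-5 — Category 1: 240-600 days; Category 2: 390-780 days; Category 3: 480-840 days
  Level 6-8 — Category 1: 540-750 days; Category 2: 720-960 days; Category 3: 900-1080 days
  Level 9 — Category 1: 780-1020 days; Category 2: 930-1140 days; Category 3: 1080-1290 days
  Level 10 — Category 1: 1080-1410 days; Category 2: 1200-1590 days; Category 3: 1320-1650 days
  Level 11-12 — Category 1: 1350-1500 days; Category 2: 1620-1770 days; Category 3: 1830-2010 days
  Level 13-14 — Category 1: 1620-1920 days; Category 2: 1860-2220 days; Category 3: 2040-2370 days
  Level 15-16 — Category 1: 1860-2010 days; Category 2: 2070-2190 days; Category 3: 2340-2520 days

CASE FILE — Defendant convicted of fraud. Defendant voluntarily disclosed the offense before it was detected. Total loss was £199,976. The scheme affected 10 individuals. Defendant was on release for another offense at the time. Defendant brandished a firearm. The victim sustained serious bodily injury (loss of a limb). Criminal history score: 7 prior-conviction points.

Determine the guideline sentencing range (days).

Base offense level for fraud: 9.
§1 applies (level before this adjustment is 9 < 11, so +2): 9 + 2 = 11.
§2 applies (level before this adjustment is 11 ≥ 11, so +5): 11 + 5 = 16.
§3 applies: 16 + 3 = 19.
§4 applies: 19 − 1 = 18.
§5 applies: 18 + 4 = 22.
§6 applies: 22 + 2 = 24.
Level 24 exceeds the maximum of 16; capped at 16.
Final offense level: 16.
Criminal history: 7 prior points → Category 2 (2-7).
Level 16 falls in the 15-16 band.
Grid: Level 15-16 × Category 2 = 2070-2190 days.

2070-2190 days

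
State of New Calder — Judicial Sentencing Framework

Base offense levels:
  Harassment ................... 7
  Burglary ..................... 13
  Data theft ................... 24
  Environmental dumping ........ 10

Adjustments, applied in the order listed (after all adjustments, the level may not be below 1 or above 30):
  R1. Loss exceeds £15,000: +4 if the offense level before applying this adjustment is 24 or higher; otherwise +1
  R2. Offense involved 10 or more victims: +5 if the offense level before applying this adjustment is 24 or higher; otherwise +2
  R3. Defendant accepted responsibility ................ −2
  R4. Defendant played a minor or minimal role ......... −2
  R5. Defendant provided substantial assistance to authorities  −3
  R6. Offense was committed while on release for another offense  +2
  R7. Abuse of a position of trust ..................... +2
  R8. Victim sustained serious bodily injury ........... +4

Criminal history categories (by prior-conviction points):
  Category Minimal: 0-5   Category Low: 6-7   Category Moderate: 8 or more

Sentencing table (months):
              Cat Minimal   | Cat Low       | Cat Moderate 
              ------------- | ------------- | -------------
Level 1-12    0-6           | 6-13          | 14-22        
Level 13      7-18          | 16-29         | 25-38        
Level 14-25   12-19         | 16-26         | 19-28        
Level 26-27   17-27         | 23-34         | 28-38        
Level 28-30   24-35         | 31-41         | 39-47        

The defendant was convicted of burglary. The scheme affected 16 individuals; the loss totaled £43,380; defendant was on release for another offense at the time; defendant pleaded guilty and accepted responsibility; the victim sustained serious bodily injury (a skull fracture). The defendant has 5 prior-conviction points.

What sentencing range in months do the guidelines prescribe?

12-19 months

Base offense level for burglary: 13.
R1 applies (level before this adjustment is 13 < 24, so +1): 13 + 1 = 14.
R2 applies (level before this adjustment is 14 < 24, so +2): 14 + 2 = 16.
R3 applies: 16 − 2 = 14.
R4 does not apply.
R5 does not apply.
R6 applies: 14 + 2 = 16.
R8 applies: 16 + 4 = 20.
Final offense level: 20.
Criminal history: 5 prior points → Category Minimal (0-5).
Level 20 falls in the 14-25 band.
Grid: Level 14-25 × Category Minimal = 12-19 months.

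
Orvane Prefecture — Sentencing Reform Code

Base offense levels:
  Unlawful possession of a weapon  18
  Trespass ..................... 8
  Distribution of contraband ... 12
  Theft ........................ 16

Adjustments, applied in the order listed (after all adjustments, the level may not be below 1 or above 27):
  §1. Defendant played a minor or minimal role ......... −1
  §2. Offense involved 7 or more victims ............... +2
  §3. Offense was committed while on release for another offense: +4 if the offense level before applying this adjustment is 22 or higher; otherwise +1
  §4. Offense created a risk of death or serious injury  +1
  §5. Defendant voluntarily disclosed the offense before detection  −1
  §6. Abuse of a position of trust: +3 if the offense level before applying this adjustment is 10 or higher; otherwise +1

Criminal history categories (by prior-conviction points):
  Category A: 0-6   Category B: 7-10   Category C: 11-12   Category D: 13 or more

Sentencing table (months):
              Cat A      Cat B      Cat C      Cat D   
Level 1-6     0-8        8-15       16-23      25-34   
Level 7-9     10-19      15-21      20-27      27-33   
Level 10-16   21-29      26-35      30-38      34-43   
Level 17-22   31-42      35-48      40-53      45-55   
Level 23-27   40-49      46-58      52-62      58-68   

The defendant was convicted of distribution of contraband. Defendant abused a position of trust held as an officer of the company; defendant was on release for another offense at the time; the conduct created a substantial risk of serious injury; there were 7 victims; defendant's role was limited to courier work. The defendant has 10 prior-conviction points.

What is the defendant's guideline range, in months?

35-48 months

Base offense level for distribution of contraband: 12.
§1 applies: 12 − 1 = 11.
§2 applies: 11 + 2 = 13.
§3 applies (level before this adjustment is 13 < 22, so +1): 13 + 1 = 14.
§4 applies: 14 + 1 = 15.
§6 applies (level before this adjustment is 15 ≥ 10, so +3): 15 + 3 = 18.
Final offense level: 18.
Criminal history: 10 prior points → Category B (7-10).
Level 18 falls in the 17-22 band.
Grid: Level 17-22 × Category B = 35-48 months.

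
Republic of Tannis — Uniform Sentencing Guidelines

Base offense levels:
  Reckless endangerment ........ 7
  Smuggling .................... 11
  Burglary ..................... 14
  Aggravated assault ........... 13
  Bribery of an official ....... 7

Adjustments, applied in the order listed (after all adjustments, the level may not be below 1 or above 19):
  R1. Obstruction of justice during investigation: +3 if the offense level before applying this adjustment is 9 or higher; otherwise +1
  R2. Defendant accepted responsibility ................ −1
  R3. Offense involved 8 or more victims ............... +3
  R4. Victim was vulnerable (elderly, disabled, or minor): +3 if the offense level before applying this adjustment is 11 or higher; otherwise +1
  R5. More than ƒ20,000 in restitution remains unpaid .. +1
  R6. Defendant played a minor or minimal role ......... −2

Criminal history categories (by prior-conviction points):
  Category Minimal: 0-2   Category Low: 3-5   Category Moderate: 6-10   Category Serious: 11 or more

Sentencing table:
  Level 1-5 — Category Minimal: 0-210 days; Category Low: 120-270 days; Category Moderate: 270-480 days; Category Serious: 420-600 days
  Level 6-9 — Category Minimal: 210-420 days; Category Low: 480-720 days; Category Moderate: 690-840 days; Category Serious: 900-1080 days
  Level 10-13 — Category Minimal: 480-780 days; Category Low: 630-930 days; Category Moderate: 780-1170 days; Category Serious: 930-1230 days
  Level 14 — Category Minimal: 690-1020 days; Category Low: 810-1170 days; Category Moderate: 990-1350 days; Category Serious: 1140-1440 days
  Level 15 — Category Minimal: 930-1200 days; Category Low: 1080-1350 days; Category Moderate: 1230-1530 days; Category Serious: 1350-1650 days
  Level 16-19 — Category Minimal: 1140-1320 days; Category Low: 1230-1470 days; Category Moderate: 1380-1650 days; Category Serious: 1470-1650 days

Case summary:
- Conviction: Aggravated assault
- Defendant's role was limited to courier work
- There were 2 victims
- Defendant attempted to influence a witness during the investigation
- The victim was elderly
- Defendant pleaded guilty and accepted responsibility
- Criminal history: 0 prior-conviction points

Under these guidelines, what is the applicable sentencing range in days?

1140-1320 days

Base offense level for aggravated assault: 13.
R1 applies (level before this adjustment is 13 ≥ 9, so +3): 13 + 3 = 16.
R2 applies: 16 − 1 = 15.
R4 applies (level before this adjustment is 15 ≥ 11, so +3): 15 + 3 = 18.
R5 does not apply.
R6 applies: 18 − 2 = 16.
Final offense level: 16.
Criminal history: 0 prior points → Category Minimal (0-2).
Level 16 falls in the 16-19 band.
Grid: Level 16-19 × Category Minimal = 1140-1320 days.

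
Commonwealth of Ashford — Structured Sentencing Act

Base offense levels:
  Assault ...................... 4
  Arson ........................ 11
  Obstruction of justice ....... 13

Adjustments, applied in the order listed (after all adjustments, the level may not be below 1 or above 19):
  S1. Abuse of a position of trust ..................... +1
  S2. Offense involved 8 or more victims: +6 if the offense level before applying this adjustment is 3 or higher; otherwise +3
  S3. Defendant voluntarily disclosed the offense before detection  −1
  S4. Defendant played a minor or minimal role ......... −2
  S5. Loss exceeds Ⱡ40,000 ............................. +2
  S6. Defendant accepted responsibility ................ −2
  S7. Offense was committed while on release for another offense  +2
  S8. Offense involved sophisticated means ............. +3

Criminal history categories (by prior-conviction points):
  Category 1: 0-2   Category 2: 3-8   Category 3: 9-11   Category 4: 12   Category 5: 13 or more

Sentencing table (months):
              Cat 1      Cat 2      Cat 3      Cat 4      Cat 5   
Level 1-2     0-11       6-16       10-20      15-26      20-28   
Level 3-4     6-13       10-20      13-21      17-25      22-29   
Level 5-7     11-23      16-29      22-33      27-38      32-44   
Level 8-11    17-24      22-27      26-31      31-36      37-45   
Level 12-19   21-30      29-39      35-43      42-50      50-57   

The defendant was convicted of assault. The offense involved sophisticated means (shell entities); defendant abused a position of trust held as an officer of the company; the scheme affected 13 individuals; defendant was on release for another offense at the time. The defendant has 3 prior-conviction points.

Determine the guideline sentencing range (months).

Base offense level for assault: 4.
S1 applies: 4 + 1 = 5.
S2 applies (level before this adjustment is 5 ≥ 3, so +6): 5 + 6 = 11.
S3 does not apply.
S6 does not apply.
S7 applies: 11 + 2 = 13.
S8 applies: 13 + 3 = 16.
Final offense level: 16.
Criminal history: 3 prior points → Category 2 (3-8).
Level 16 falls in the 12-19 band.
Grid: Level 12-19 × Category 2 = 29-39 months.

29-39 months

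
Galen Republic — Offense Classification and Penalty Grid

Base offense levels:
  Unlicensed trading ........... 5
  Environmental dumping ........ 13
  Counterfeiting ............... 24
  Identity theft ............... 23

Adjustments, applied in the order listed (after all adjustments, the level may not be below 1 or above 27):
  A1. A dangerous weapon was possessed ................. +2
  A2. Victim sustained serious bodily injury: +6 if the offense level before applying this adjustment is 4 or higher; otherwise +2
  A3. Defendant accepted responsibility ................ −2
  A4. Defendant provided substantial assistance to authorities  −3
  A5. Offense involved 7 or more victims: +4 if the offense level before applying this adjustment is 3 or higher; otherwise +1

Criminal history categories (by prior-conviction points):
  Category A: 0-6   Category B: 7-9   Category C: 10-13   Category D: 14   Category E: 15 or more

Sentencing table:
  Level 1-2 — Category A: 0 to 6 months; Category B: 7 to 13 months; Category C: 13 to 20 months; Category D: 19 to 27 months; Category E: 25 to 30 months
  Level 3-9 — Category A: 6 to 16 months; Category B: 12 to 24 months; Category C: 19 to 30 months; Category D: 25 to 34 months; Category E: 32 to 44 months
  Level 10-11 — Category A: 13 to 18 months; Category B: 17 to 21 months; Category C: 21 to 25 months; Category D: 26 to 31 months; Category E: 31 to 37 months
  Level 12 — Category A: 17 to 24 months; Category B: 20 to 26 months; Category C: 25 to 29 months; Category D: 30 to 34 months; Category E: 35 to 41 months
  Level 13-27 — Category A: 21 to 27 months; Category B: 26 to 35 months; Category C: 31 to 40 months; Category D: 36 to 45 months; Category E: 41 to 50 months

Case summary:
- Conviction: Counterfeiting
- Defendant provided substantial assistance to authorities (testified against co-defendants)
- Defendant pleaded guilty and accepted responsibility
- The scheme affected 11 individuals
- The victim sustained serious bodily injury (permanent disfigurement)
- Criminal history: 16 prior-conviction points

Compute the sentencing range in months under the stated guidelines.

Base offense level for counterfeiting: 24.
A1 does not apply.
A2 applies (level before this adjustment is 24 ≥ 4, so +6): 24 + 6 = 30.
A3 applies: 30 − 2 = 28.
A4 applies: 28 − 3 = 25.
A5 applies (level before this adjustment is 25 ≥ 3, so +4): 25 + 4 = 29.
Level 29 exceeds the maximum of 27; capped at 27.
Final offense level: 27.
Criminal history: 16 prior points → Category E (15+).
Level 27 falls in the 13-27 band.
Grid: Level 13-27 × Category E = 41-50 months.

41-50 months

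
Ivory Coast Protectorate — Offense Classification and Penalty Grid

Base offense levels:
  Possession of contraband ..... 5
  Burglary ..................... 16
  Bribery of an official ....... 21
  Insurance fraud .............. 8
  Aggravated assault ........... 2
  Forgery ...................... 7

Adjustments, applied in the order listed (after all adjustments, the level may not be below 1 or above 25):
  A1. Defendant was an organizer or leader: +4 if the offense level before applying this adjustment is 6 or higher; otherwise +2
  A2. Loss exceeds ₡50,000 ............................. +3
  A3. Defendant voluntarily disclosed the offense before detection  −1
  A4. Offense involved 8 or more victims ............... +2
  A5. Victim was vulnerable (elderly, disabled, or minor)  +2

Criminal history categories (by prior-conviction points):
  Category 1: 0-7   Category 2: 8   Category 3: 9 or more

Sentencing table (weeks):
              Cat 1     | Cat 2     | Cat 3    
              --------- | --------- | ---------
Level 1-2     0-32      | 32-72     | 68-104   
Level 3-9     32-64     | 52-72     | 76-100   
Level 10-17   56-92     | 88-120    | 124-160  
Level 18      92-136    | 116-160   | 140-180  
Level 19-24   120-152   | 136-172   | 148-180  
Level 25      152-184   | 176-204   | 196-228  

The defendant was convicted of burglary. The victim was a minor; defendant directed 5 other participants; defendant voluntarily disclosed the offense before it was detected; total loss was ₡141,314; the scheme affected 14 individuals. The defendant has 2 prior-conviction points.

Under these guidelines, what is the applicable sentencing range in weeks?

Base offense level for burglary: 16.
A1 applies (level before this adjustment is 16 ≥ 6, so +4): 16 + 4 = 20.
A2 applies: 20 + 3 = 23.
A3 applies: 23 − 1 = 22.
A4 applies: 22 + 2 = 24.
A5 applies: 24 + 2 = 26.
Level 26 exceeds the maximum of 25; capped at 25.
Final offense level: 25.
Criminal history: 2 prior points → Category 1 (0-7).
Level 25 falls in the 25 band.
Grid: Level 25 × Category 1 = 152-184 weeks.

152-184 weeks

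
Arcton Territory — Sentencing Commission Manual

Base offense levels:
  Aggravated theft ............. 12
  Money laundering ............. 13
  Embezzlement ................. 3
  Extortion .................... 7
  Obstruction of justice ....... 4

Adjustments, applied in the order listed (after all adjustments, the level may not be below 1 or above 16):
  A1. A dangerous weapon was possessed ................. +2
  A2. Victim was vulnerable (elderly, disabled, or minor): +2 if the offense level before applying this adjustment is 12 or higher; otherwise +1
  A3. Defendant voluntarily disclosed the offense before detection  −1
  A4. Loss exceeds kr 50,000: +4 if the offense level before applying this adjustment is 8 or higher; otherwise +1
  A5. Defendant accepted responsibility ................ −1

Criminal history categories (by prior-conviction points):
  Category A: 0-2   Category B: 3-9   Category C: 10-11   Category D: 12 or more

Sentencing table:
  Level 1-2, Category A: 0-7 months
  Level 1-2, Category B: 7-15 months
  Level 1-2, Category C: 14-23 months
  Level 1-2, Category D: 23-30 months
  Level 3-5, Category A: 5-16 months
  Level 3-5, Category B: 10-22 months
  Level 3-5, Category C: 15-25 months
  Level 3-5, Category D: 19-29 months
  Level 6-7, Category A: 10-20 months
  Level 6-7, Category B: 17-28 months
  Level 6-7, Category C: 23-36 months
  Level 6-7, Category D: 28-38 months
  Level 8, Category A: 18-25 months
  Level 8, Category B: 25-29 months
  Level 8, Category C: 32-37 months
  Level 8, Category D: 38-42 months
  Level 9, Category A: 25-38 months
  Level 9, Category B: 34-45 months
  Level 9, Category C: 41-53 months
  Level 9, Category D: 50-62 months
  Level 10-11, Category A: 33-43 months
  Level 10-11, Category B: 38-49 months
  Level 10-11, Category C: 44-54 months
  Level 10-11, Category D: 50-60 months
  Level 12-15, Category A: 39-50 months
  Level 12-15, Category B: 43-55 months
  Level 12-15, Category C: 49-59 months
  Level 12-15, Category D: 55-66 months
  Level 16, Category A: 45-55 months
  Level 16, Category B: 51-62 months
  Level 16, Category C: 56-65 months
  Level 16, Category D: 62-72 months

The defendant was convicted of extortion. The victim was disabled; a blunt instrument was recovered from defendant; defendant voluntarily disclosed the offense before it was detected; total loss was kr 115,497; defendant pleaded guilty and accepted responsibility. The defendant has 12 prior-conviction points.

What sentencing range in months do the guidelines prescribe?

55-66 months

Base offense level for extortion: 7.
A1 applies: 7 + 2 = 9.
A2 applies (level before this adjustment is 9 < 12, so +1): 9 + 1 = 10.
A3 applies: 10 − 1 = 9.
A4 applies (level before this adjustment is 9 ≥ 8, so +4): 9 + 4 = 13.
A5 applies: 13 − 1 = 12.
Final offense level: 12.
Criminal history: 12 prior points → Category D (12+).
Level 12 falls in the 12-15 band.
Grid: Level 12-15 × Category D = 55-66 months.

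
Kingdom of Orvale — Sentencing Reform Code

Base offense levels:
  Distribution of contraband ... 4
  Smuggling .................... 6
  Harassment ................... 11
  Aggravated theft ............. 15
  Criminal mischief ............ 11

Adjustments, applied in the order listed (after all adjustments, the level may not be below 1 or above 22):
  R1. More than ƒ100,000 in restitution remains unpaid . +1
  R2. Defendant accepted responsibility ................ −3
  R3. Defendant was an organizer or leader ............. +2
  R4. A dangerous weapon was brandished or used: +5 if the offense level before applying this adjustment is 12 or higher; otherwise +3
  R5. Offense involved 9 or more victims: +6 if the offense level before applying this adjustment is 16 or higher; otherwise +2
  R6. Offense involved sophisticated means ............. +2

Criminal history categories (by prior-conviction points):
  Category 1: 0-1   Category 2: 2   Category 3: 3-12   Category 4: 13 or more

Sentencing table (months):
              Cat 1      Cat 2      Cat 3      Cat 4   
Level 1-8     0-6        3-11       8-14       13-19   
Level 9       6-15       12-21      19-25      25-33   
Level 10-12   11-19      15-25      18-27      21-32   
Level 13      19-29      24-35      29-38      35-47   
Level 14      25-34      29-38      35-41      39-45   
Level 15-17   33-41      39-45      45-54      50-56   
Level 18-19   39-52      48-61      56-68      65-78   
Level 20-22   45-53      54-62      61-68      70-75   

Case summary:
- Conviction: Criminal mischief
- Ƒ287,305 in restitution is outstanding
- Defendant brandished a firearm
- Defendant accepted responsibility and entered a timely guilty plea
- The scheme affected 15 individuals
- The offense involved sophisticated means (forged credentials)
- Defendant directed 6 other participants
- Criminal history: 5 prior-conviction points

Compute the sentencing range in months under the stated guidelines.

Base offense level for criminal mischief: 11.
R1 applies: 11 + 1 = 12.
R2 applies: 12 − 3 = 9.
R3 applies: 9 + 2 = 11.
R4 applies (level before this adjustment is 11 < 12, so +3): 11 + 3 = 14.
R5 applies (level before this adjustment is 14 < 16, so +2): 14 + 2 = 16.
R6 applies: 16 + 2 = 18.
Final offense level: 18.
Criminal history: 5 prior points → Category 3 (3-12).
Level 18 falls in the 18-19 band.
Grid: Level 18-19 × Category 3 = 56-68 months.

56-68 months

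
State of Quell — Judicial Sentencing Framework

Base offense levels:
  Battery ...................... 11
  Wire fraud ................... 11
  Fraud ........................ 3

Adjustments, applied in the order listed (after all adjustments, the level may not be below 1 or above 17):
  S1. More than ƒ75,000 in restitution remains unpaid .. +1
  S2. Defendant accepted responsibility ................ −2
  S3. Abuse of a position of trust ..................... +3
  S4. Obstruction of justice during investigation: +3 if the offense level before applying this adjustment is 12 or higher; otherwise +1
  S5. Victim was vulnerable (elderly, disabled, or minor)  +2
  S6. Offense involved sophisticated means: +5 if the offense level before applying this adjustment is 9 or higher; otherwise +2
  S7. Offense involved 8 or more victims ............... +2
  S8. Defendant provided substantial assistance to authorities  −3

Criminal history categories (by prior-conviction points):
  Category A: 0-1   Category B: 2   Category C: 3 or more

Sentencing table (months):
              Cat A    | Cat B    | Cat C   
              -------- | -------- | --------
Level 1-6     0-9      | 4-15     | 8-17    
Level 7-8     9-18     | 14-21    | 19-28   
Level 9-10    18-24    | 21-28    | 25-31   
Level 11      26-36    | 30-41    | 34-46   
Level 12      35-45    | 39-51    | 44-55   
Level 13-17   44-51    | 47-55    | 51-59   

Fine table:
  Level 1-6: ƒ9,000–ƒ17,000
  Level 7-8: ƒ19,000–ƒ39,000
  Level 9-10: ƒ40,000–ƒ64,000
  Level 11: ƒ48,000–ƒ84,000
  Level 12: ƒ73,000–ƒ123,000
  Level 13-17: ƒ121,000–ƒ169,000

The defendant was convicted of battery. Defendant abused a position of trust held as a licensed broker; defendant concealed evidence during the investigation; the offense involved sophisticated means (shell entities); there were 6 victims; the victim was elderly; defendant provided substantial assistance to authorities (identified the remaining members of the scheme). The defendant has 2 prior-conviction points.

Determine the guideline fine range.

ƒ121,000–ƒ169,000

Base offense level for battery: 11.
S3 applies: 11 + 3 = 14.
S4 applies (level before this adjustment is 14 ≥ 12, so +3): 14 + 3 = 17.
S5 applies: 17 + 2 = 19.
S6 applies (level before this adjustment is 19 ≥ 9, so +5): 19 + 5 = 24.
S8 applies: 24 − 3 = 21.
Level 21 exceeds the maximum of 17; capped at 17.
Final offense level: 17.
Level 17 falls in the 13-17 band.
Fine table: Level 13-17 → ƒ121,000–ƒ169,000.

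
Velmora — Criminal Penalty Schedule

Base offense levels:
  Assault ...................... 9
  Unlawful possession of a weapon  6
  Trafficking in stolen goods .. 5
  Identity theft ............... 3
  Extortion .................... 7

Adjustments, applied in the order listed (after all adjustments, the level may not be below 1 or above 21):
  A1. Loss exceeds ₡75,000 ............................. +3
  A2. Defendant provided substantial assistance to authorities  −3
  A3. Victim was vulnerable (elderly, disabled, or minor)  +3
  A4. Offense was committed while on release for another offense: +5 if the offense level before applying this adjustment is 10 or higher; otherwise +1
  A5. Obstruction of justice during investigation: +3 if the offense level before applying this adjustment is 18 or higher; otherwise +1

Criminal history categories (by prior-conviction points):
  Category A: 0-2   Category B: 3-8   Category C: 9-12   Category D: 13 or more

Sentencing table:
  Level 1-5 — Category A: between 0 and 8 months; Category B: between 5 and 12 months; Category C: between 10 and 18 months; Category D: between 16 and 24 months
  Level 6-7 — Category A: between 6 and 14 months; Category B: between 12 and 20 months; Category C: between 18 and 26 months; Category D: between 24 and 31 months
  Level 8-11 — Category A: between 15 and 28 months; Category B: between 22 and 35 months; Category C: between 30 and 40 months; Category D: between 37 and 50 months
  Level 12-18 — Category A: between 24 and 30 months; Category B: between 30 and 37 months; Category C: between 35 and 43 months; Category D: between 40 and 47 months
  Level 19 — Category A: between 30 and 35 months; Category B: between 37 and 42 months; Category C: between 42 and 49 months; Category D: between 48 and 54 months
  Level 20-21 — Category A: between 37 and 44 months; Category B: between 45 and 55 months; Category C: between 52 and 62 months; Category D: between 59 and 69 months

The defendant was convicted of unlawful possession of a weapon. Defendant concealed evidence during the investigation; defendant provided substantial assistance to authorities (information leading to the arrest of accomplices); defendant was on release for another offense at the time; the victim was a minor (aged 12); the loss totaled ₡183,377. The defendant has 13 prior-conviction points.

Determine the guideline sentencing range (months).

Base offense level for unlawful possession of a weapon: 6.
A1 applies: 6 + 3 = 9.
A2 applies: 9 − 3 = 6.
A3 applies: 6 + 3 = 9.
A4 applies (level before this adjustment is 9 < 10, so +1): 9 + 1 = 10.
A5 applies (level before this adjustment is 10 < 18, so +1): 10 + 1 = 11.
Final offense level: 11.
Criminal history: 13 prior points → Category D (13+).
Level 11 falls in the 8-11 band.
Grid: Level 8-11 × Category D = 37-50 months.

37-50 months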